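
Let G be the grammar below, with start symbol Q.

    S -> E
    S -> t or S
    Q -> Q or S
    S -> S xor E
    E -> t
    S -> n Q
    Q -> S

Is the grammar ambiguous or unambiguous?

Ambiguous

Witness: t or t

Derivation 1: Q ⇒ Q or S ⇒ S or S ⇒ E or S ⇒ t or S ⇒ t or E ⇒ t or t
Derivation 2: Q ⇒ S ⇒ t or S ⇒ t or E ⇒ t or t

Two distinct leftmost derivations for the same string.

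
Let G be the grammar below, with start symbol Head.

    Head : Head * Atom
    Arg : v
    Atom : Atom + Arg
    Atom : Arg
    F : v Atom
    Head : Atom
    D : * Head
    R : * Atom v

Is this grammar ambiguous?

Unambiguous

(R, F, D are unreachable from Head, so their rules don't affect L(Head).) This is a standard precedence ladder (Head over Atom over Arg), with each level left-recursive on its own operator ('*' at Head, '+' at Atom). That structure is LR(1), hence unambiguous.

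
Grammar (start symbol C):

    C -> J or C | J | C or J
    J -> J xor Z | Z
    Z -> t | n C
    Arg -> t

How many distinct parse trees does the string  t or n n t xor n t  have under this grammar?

6

Parse trees for t or n n t xor n t:
  [C [J [Z t]] or [C [J [J [Z n [C [J [Z n [C [J [Z t]]]]]]]] xor [Z n [C [J [Z t]]]]]]]
  [C [J [Z t]] or [C [J [Z n [C [J [J [Z n [C [J [Z t]]]]] xor [Z n [C [J [Z t]]]]]]]]]]
  [C [J [Z t]] or [C [J [Z n [C [J [Z n [C [J [J [Z t]] xor [Z n [C [J [Z t]]]]]]]]]]]]]
  [C [C [J [Z t]]] or [J [J [Z n [C [J [Z n [C [J [Z t]]]]]]]] xor [Z n [C [J [Z t]]]]]]
  [C [C [J [Z t]]] or [J [Z n [C [J [J [Z n [C [J [Z t]]]]] xor [Z n [C [J [Z t]]]]]]]]]
  [C [C [J [Z t]]] or [J [Z n [C [J [Z n [C [J [J [Z t]] xor [Z n [C [J [Z t]]]]]]]]]]]]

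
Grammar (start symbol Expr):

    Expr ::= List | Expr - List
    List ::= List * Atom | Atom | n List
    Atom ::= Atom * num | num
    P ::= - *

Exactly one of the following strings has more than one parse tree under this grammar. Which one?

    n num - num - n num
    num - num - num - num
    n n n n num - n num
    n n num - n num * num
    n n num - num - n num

n num - num - n num: 1 tree
num - num - num - num: 1 tree
n n n n num - n num: 1 tree
n n num - n num * num: 3 trees
n n num - num - n num: 1 tree

n n num - n num * num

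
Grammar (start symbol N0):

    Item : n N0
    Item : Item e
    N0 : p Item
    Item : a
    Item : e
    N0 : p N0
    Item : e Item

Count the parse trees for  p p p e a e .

Parse trees for p p p e a e:
  [N0 p [N0 p [N0 p [Item [Item e [Item a]] e]]]]
  [N0 p [N0 p [N0 p [Item e [Item [Item a] e]]]]]

2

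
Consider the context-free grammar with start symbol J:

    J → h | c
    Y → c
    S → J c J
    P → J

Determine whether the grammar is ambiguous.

Unambiguous

Only J is reachable from J; ignoring the rest: The reachable rules are right-linear with at most one rule per (nonterminal, next-terminal) pair. Each input token forces the next rule, so parsing is deterministic.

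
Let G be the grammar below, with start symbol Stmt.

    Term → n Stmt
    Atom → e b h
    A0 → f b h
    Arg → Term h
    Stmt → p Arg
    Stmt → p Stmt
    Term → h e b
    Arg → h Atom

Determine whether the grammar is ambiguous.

Ambiguous

Witness: p h e b h

Derivation 1: Stmt ⇒ p Arg ⇒ p Term h ⇒ p h e b h
Derivation 2: Stmt ⇒ p Arg ⇒ p h Atom ⇒ p h e b h

Two distinct leftmost derivations for the same string.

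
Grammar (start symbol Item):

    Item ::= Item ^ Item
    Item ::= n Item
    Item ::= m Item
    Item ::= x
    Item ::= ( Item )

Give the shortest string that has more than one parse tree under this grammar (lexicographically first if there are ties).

m x ^ x

length 1: no string has ≥2 trees
length 2: no string has ≥2 trees
length 3: no string has ≥2 trees
length 4: m x ^ x has 2 parse trees

Two derivations of m x ^ x:
  Item ⇒ Item ^ Item ⇒ m Item ^ Item ⇒ m x ^ Item ⇒ m x ^ x
  Item ⇒ m Item ⇒ m Item ^ Item ⇒ m x ^ Item ⇒ m x ^ x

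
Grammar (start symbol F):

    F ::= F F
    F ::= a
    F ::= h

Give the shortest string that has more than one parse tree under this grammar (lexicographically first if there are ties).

length 1: no string has ≥2 trees
length 2: no string has ≥2 trees
length 3: a a a has 2 parse trees

Two derivations of a a a:
  F ⇒ F F ⇒ F F F ⇒ a F F ⇒ a a F ⇒ a a a
  F ⇒ F F ⇒ a F ⇒ a F F ⇒ a a F ⇒ a a a

a a a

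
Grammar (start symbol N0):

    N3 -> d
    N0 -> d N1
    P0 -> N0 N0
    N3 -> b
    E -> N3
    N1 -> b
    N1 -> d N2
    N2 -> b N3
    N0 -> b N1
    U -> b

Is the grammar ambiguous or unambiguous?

Unambiguous

Only N0, N1, N2, N3 are reachable from N0; ignoring the rest: Restricted to the reachable nonterminals, every rule has the form A → t or A → t B, and no two rules for the same A share a first terminal. The grammar encodes a DFA — one run per string.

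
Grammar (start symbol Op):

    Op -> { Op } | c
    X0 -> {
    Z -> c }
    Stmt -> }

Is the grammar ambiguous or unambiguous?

Unambiguous

(X0, Z, Stmt are unreachable from Op, so their rules don't affect L(Op).) Each string is a nest of matched brackets around a single atom. An opening bracket forces the recursive rule; an atom forces the base rule.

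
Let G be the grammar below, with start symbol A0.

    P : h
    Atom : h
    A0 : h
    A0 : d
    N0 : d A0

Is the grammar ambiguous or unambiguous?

Unambiguous

(P, Atom, N0 are unreachable from A0, so their rules don't affect L(A0).) The reachable rules are right-linear with at most one rule per (nonterminal, next-terminal) pair. Each input token forces the next rule, so parsing is deterministic.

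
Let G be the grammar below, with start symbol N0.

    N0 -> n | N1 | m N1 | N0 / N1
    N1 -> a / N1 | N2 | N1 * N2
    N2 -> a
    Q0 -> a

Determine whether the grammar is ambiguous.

Ambiguous

Witness: a / a

Derivation 1: N0 ⇒ N1 ⇒ a / N1 ⇒ a / N2 ⇒ a / a
Derivation 2: N0 ⇒ N0 / N1 ⇒ N1 / N1 ⇒ N2 / N1 ⇒ a / N1 ⇒ a / N2 ⇒ a / a

Two distinct leftmost derivations for the same string.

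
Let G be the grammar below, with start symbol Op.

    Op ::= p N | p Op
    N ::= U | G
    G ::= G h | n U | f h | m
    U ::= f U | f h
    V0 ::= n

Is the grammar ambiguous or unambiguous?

Witness: p f h

Derivation 1: Op ⇒ p N ⇒ p U ⇒ p f h
Derivation 2: Op ⇒ p N ⇒ p G ⇒ p f h

Two distinct leftmost derivations for the same string.

Ambiguous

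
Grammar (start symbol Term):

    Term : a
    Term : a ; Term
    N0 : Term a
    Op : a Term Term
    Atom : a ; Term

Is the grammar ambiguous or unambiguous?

Only Term is reachable from Term; ignoring the rest: The reachable grammar is A → atom sep A | atom. Each atom is followed by either the separator (recurse) or end-of-string (stop) — no choice point.

Unambiguous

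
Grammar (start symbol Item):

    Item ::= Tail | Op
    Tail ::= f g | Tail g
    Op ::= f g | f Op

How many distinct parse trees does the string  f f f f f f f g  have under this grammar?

Parse trees for f f f f f f f g:
  [Item [Op f [Op f [Op f [Op f [Op f [Op f [Op f g]]]]]]]]

1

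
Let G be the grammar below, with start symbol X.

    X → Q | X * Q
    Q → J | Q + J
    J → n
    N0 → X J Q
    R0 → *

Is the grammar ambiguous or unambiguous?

Unambiguous

Only X, Q, J are reachable from X; ignoring the rest: This is a standard precedence ladder (X over Q over J), with each level left-recursive on its own operator ('*' at X, '+' at Q). That structure is LR(1), hence unambiguous.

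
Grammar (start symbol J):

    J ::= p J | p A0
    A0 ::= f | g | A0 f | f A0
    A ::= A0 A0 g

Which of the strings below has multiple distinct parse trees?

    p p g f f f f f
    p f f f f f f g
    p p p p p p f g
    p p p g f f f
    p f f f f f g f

p f f f f f g f

p p g f f f f f: 1 tree
p f f f f f f g: 1 tree
p p p p p p f g: 1 tree
p p p g f f f: 1 tree
p f f f f f g f: 6 trees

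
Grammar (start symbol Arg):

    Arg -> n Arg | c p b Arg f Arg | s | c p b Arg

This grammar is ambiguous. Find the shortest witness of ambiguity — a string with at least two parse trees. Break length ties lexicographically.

length 1: no string has ≥2 trees
length 2: no string has ≥2 trees
length 3: no string has ≥2 trees
length 4: no string has ≥2 trees
length 5: no string has ≥2 trees
length 6: no string has ≥2 trees
length 7: no string has ≥2 trees
length 8: no string has ≥2 trees
length 9: c p b c p b s f s has 2 parse trees

Two derivations of c p b c p b s f s:
  Arg ⇒ c p b Arg f Arg ⇒ c p b c p b Arg f Arg ⇒ c p b c p b s f Arg ⇒ c p b c p b s f s
  Arg ⇒ c p b Arg ⇒ c p b c p b Arg f Arg ⇒ c p b c p b s f Arg ⇒ c p b c p b s f s

c p b c p b s f s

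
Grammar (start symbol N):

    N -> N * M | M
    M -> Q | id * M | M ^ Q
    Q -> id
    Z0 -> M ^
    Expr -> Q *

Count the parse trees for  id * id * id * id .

8

Parse trees for id * id * id * id:
  [N [N [M [Q id]]] * [M id * [M id * [M [Q id]]]]]
  [N [N [N [M [Q id]]] * [M [Q id]]] * [M id * [M [Q id]]]]
  [N [N [M id * [M [Q id]]]] * [M id * [M [Q id]]]]
  [N [N [N [M [Q id]]] * [M id * [M [Q id]]]] * [M [Q id]]]
  [N [N [N [N [M [Q id]]] * [M [Q id]]] * [M [Q id]]] * [M [Q id]]]
  [N [N [N [M id * [M [Q id]]]] * [M [Q id]]] * [M [Q id]]]
  [N [N [M id * [M id * [M [Q id]]]]] * [M [Q id]]]
  [N [M id * [M id * [M id * [M [Q id]]]]]]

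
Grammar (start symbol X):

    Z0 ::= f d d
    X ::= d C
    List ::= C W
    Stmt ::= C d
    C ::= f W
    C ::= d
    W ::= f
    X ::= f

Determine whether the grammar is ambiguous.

Unambiguous

(Stmt, List, Z0 are unreachable from X, so their rules don't affect L(X).) Restricted to the reachable nonterminals, every rule has the form A → t or A → t B, and no two rules for the same A share a first terminal. The grammar encodes a DFA — one run per string.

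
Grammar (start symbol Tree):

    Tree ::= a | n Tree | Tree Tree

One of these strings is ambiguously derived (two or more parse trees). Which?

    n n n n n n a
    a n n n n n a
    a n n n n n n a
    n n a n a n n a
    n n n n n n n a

n n n n n n a: 1 tree
a n n n n n a: 1 tree
a n n n n n n a: 1 tree
n n a n a n n a: 12 trees
n n n n n n n a: 1 tree

n n a n a n n a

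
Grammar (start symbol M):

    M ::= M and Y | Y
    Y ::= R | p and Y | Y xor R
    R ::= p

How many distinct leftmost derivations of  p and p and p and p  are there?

Parse trees for p and p and p and p:
  [M [M [Y [R p]]] and [Y p and [Y p and [Y [R p]]]]]
  [M [M [M [Y [R p]]] and [Y [R p]]] and [Y p and [Y [R p]]]]
  [M [M [Y p and [Y [R p]]]] and [Y p and [Y [R p]]]]
  [M [M [M [Y [R p]]] and [Y p and [Y [R p]]]] and [Y [R p]]]
  [M [M [M [M [Y [R p]]] and [Y [R p]]] and [Y [R p]]] and [Y [R p]]]
  [M [M [M [Y p and [Y [R p]]]] and [Y [R p]]] and [Y [R p]]]
  [M [M [Y p and [Y p and [Y [R p]]]]] and [Y [R p]]]
  [M [Y p and [Y p and [Y p and [Y [R p]]]]]]

8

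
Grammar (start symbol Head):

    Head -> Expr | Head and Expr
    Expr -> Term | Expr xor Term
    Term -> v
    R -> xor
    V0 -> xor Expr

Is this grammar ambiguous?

Only Head, Expr, Term are reachable from Head; ignoring the rest: This is a standard precedence ladder (Head over Expr over Term), with each level left-recursive on its own operator ('and' at Head, 'xor' at Expr). That structure is LR(1), hence unambiguous.

Unambiguous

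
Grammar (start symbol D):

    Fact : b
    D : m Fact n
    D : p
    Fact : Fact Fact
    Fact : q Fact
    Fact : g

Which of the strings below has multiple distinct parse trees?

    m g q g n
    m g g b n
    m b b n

m g q g n: 1 tree
m g g b n: 2 trees
m b b n: 1 tree

m g g b n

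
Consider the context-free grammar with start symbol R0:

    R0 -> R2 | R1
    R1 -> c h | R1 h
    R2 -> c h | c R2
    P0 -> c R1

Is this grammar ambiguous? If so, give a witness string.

Ambiguous

Witness: c h

Derivation 1: R0 ⇒ R2 ⇒ c h
Derivation 2: R0 ⇒ R1 ⇒ c h

Two distinct leftmost derivations for the same string.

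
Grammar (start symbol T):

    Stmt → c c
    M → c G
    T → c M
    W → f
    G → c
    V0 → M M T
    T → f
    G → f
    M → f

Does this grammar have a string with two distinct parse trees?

Unambiguous

Only T, M, G are reachable from T; ignoring the rest: The reachable rules are right-linear with at most one rule per (nonterminal, next-terminal) pair. Each input token forces the next rule, so parsing is deterministic.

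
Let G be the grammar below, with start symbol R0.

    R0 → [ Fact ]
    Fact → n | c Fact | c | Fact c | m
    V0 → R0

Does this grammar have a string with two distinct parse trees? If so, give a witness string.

Witness: [ c c ]

Derivation 1: R0 ⇒ [ Fact ] ⇒ [ c Fact ] ⇒ [ c c ]
Derivation 2: R0 ⇒ [ Fact ] ⇒ [ Fact c ] ⇒ [ c c ]

Two distinct leftmost derivations for the same string.

Ambiguous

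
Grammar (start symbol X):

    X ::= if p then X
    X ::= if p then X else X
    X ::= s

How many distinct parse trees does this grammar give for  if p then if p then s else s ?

2

Parse trees for if p then if p then s else s:
  [X if p then [X if p then [X s] else [X s]]]
  [X if p then [X if p then [X s]] else [X s]]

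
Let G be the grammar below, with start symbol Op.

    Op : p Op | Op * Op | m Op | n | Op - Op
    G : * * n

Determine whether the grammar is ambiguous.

Ambiguous

Witness: m n * n

Derivation 1: Op ⇒ Op * Op ⇒ m Op * Op ⇒ m n * Op ⇒ m n * n
Derivation 2: Op ⇒ m Op ⇒ m Op * Op ⇒ m n * Op ⇒ m n * n

Two distinct leftmost derivations for the same string.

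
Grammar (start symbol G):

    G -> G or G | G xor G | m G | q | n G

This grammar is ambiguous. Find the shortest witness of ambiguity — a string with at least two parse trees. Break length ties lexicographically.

length 1: no string has ≥2 trees
length 2: no string has ≥2 trees
length 3: no string has ≥2 trees
length 4: m q or q has 2 parse trees

Two derivations of m q or q:
  G ⇒ G or G ⇒ m G or G ⇒ m q or G ⇒ m q or q
  G ⇒ m G ⇒ m G or G ⇒ m q or G ⇒ m q or q

m q or q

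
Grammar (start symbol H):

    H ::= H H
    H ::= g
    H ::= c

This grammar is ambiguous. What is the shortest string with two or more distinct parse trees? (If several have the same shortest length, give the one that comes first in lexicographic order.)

length 1: no string has ≥2 trees
length 2: no string has ≥2 trees
length 3: c c c has 2 parse trees

Two derivations of c c c:
  H ⇒ H H ⇒ H H H ⇒ c H H ⇒ c c H ⇒ c c c
  H ⇒ H H ⇒ c H ⇒ c H H ⇒ c c H ⇒ c c c

c c c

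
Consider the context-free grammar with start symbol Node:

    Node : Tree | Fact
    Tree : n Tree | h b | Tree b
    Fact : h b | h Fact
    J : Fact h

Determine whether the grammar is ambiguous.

Witness: h b

Derivation 1: Node ⇒ Tree ⇒ h b
Derivation 2: Node ⇒ Fact ⇒ h b

Two distinct leftmost derivations for the same string.

Ambiguous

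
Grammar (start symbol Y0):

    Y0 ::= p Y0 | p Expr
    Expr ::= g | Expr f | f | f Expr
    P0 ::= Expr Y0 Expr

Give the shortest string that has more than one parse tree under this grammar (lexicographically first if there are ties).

p f f

length 2: no string has ≥2 trees
length 3: p f f has 2 parse trees

Two derivations of p f f:
  Y0 ⇒ p Expr ⇒ p Expr f ⇒ p f f
  Y0 ⇒ p Expr ⇒ p f Expr ⇒ p f f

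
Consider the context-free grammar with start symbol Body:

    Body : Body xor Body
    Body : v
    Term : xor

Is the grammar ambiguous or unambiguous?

Witness: v xor v xor v

Derivation 1: Body ⇒ Body xor Body ⇒ Body xor Body xor Body ⇒ v xor Body xor Body ⇒ v xor v xor Body ⇒ v xor v xor v
Derivation 2: Body ⇒ Body xor Body ⇒ v xor Body ⇒ v xor Body xor Body ⇒ v xor v xor Body ⇒ v xor v xor v

Two distinct leftmost derivations for the same string.

Ambiguous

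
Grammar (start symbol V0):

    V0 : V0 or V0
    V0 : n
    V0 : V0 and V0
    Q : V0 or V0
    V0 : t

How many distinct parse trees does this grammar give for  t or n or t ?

Parse trees for t or n or t:
  [V0 [V0 t] or [V0 [V0 n] or [V0 t]]]
  [V0 [V0 [V0 t] or [V0 n]] or [V0 t]]

2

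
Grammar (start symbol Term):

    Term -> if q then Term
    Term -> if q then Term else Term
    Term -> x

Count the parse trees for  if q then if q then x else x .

2

Parse trees for if q then if q then x else x:
  [Term if q then [Term if q then [Term x] else [Term x]]]
  [Term if q then [Term if q then [Term x]] else [Term x]]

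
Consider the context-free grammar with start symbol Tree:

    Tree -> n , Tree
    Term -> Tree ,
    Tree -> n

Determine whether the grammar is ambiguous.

Only Tree is reachable from Tree; ignoring the rest: The reachable grammar is A → atom sep A | atom. Each atom is followed by either the separator (recurse) or end-of-string (stop) — no choice point.

Unambiguous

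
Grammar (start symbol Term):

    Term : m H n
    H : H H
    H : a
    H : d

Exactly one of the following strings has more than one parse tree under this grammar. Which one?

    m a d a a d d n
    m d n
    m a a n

m a d a a d d n

m a d a a d d n: 42 trees
m d n: 1 tree
m a a n: 1 tree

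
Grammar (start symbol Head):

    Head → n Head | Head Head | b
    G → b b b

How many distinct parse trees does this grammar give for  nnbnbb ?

12

Parse trees for nnbnbb (showing first 6 of 12):
  [Head n [Head n [Head [Head b] [Head n [Head [Head b] [Head b]]]]]]
  [Head n [Head n [Head [Head b] [Head [Head n [Head b]] [Head b]]]]]
  [Head n [Head n [Head [Head [Head b] [Head n [Head b]]] [Head b]]]]
  [Head n [Head [Head n [Head b]] [Head n [Head [Head b] [Head b]]]]]
  [Head n [Head [Head n [Head b]] [Head [Head n [Head b]] [Head b]]]]
  [Head n [Head [Head n [Head [Head b] [Head n [Head b]]]] [Head b]]]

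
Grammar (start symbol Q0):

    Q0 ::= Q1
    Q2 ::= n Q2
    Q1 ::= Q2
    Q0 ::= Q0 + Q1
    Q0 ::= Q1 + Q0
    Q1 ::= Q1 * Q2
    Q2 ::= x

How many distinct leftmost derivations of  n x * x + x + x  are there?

4

Parse trees for n x * x + x + x:
  [Q0 [Q0 [Q0 [Q1 [Q1 [Q2 n [Q2 x]]] * [Q2 x]]] + [Q1 [Q2 x]]] + [Q1 [Q2 x]]]
  [Q0 [Q0 [Q1 [Q1 [Q2 n [Q2 x]]] * [Q2 x]] + [Q0 [Q1 [Q2 x]]]] + [Q1 [Q2 x]]]
  [Q0 [Q1 [Q1 [Q2 n [Q2 x]]] * [Q2 x]] + [Q0 [Q0 [Q1 [Q2 x]]] + [Q1 [Q2 x]]]]
  [Q0 [Q1 [Q1 [Q2 n [Q2 x]]] * [Q2 x]] + [Q0 [Q1 [Q2 x]] + [Q0 [Q1 [Q2 x]]]]]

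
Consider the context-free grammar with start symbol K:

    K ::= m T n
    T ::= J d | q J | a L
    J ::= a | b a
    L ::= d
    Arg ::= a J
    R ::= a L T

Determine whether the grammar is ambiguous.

Witness: m a d n

Derivation 1: K ⇒ m T n ⇒ m J d n ⇒ m a d n
Derivation 2: K ⇒ m T n ⇒ m a L n ⇒ m a d n

Two distinct leftmost derivations for the same string.

Ambiguous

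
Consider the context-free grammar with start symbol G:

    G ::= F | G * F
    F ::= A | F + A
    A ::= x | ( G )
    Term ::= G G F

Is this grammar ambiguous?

Unambiguous

Only G, F, A are reachable from G; ignoring the rest: The grammar is stratified — G handles '*' (left-recursive), F handles '+', A atoms. Each operator has a fixed associativity and precedence level, so every string has one parse.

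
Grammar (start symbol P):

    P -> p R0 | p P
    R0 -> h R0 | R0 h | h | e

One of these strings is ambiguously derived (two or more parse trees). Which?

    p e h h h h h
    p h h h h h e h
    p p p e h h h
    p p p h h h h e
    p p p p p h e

p e h h h h h: 1 tree
p h h h h h e h: 6 trees
p p p e h h h: 1 tree
p p p h h h h e: 1 tree
p p p p p h e: 1 tree

p h h h h h e h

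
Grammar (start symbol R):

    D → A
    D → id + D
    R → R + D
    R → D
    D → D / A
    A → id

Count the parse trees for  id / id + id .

1

Parse trees for id / id + id:
  [R [R [D [D [A id]] / [A id]]] + [D [A id]]]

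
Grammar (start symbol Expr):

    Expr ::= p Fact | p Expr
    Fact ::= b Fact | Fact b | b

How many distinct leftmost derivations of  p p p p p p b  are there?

Parse trees for p p p p p p b:
  [Expr p [Expr p [Expr p [Expr p [Expr p [Expr p [Fact b]]]]]]]

1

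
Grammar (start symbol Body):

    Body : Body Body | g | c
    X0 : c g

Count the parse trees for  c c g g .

5

Parse trees for c c g g:
  [Body [Body c] [Body [Body c] [Body [Body g] [Body g]]]]
  [Body [Body c] [Body [Body [Body c] [Body g]] [Body g]]]
  [Body [Body [Body c] [Body c]] [Body [Body g] [Body g]]]
  [Body [Body [Body c] [Body [Body c] [Body g]]] [Body g]]
  [Body [Body [Body [Body c] [Body c]] [Body g]] [Body g]]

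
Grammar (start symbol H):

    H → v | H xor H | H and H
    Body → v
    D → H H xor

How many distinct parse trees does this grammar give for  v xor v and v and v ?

5

Parse trees for v xor v and v and v:
  [H [H v] xor [H [H v] and [H [H v] and [H v]]]]
  [H [H v] xor [H [H [H v] and [H v]] and [H v]]]
  [H [H [H v] xor [H v]] and [H [H v] and [H v]]]
  [H [H [H v] xor [H [H v] and [H v]]] and [H v]]
  [H [H [H [H v] xor [H v]] and [H v]] and [H v]]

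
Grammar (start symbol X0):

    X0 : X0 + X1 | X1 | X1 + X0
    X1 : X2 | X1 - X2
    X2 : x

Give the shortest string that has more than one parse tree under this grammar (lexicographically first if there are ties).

x + x

length 1: no string has ≥2 trees
length 3: x + x has 2 parse trees

Two derivations of x + x:
  X0 ⇒ X0 + X1 ⇒ X1 + X1 ⇒ X2 + X1 ⇒ x + X1 ⇒ x + X2 ⇒ x + x
  X0 ⇒ X1 + X0 ⇒ X2 + X0 ⇒ x + X0 ⇒ x + X1 ⇒ x + X2 ⇒ x + x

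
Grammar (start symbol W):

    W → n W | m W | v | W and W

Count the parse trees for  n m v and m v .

Parse trees for n m v and m v:
  [W n [W m [W [W v] and [W m [W v]]]]]
  [W n [W [W m [W v]] and [W m [W v]]]]
  [W [W n [W m [W v]]] and [W m [W v]]]

3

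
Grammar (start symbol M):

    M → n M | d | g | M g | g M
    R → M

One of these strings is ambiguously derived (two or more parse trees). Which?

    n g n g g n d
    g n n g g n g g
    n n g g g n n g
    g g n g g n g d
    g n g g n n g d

n g n g g n d: 1 tree
g n n g g n g g: 8 trees
n n g g g n n g: 1 tree
g g n g g n g d: 1 tree
g n g g n n g d: 1 tree

g n n g g n g g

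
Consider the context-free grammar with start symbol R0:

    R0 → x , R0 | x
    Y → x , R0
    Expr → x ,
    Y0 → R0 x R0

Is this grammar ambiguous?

(Y, Expr, Y0 are unreachable from R0, so their rules don't affect L(R0).) The reachable grammar is A → atom sep A | atom. Each atom is followed by either the separator (recurse) or end-of-string (stop) — no choice point.

Unambiguous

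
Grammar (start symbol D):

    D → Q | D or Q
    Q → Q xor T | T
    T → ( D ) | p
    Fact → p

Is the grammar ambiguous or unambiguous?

Unambiguous

(Fact is unreachable from D, so its rules don't affect L(D).) The grammar is stratified — D handles 'or' (left-recursive), Q handles 'xor', T atoms. Each operator has a fixed associativity and precedence level, so every string has one parse.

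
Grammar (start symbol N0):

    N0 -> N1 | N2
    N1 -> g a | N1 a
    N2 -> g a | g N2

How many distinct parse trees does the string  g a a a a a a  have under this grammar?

1

Parse trees for g a a a a a a:
  [N0 [N1 [N1 [N1 [N1 [N1 [N1 g a] a] a] a] a] a]]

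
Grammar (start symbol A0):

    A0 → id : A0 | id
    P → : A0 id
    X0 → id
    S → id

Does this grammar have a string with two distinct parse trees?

Unambiguous

(P, X0, S are unreachable from A0, so their rules don't affect L(A0).) The reachable grammar is A → atom sep A | atom. Each atom is followed by either the separator (recurse) or end-of-string (stop) — no choice point.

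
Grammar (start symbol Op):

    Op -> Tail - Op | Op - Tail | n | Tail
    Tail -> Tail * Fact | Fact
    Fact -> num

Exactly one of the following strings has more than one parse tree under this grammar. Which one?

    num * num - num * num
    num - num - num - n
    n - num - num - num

num * num - num * num

num * num - num * num: 2 trees
num - num - num - n: 1 tree
n - num - num - num: 1 tree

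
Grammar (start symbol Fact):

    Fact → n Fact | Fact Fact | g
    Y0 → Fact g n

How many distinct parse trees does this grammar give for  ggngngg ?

Parse trees for ggngngg (showing first 6 of 30):
  [Fact [Fact g] [Fact [Fact g] [Fact n [Fact [Fact g] [Fact n [Fact [Fact g] [Fact g]]]]]]]
  [Fact [Fact g] [Fact [Fact g] [Fact n [Fact [Fact g] [Fact [Fact n [Fact g]] [Fact g]]]]]]
  [Fact [Fact g] [Fact [Fact g] [Fact n [Fact [Fact [Fact g] [Fact n [Fact g]]] [Fact g]]]]]
  [Fact [Fact g] [Fact [Fact g] [Fact [Fact n [Fact g]] [Fact n [Fact [Fact g] [Fact g]]]]]]
  [Fact [Fact g] [Fact [Fact g] [Fact [Fact n [Fact g]] [Fact [Fact n [Fact g]] [Fact g]]]]]
  [Fact [Fact g] [Fact [Fact g] [Fact [Fact n [Fact [Fact g] [Fact n [Fact g]]]] [Fact g]]]]

30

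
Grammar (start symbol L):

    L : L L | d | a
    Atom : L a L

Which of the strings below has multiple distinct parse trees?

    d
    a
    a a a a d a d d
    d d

a a a a d a d d

d: 1 tree
a: 1 tree
a a a a d a d d: 429 trees
d d: 1 tree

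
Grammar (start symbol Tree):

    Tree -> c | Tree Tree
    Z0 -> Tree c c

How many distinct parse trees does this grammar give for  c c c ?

Parse trees for c c c:
  [Tree [Tree c] [Tree [Tree c] [Tree c]]]
  [Tree [Tree [Tree c] [Tree c]] [Tree c]]

2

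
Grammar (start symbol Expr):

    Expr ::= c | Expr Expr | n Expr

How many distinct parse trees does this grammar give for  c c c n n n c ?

5

Parse trees for c c c n n n c:
  [Expr [Expr c] [Expr [Expr c] [Expr [Expr c] [Expr n [Expr n [Expr n [Expr c]]]]]]]
  [Expr [Expr c] [Expr [Expr [Expr c] [Expr c]] [Expr n [Expr n [Expr n [Expr c]]]]]]
  [Expr [Expr [Expr c] [Expr c]] [Expr [Expr c] [Expr n [Expr n [Expr n [Expr c]]]]]]
  [Expr [Expr [Expr c] [Expr [Expr c] [Expr c]]] [Expr n [Expr n [Expr n [Expr c]]]]]
  [Expr [Expr [Expr [Expr c] [Expr c]] [Expr c]] [Expr n [Expr n [Expr n [Expr c]]]]]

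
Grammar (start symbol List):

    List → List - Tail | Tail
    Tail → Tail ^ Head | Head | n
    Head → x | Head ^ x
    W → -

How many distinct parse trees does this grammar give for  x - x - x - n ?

Parse trees for x - x - x - n:
  [List [List [List [List [Tail [Head x]]] - [Tail [Head x]]] - [Tail [Head x]]] - [Tail n]]

1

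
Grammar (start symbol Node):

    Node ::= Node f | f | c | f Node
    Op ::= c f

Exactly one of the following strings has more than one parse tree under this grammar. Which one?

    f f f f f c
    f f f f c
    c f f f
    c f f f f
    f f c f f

f f f f f c: 1 tree
f f f f c: 1 tree
c f f f: 1 tree
c f f f f: 1 tree
f f c f f: 6 trees

f f c f f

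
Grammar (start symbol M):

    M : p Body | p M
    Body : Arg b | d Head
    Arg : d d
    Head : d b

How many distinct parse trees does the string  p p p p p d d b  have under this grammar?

Parse trees for p p p p p d d b:
  [M p [M p [M p [M p [M p [Body [Arg d d] b]]]]]]
  [M p [M p [M p [M p [M p [Body d [Head d b]]]]]]]

2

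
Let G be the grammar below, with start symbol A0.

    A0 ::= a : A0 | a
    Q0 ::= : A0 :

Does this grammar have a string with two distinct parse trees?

Only A0 is reachable from A0; ignoring the rest: Right-recursive list with a separator: after each atom, whether the separator follows determines the rule. One parse per string.

Unambiguous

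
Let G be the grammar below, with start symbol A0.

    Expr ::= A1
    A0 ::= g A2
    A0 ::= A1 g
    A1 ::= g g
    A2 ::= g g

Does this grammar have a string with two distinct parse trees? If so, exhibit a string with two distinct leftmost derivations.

Ambiguous

Witness: g g g

Derivation 1: A0 ⇒ g A2 ⇒ g g g
Derivation 2: A0 ⇒ A1 g ⇒ g g g

Two distinct leftmost derivations for the same string.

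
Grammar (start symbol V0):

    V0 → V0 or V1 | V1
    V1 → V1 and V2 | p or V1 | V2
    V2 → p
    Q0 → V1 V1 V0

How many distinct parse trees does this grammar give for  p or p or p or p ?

8

Parse trees for p or p or p or p:
  [V0 [V0 [V1 [V2 p]]] or [V1 p or [V1 p or [V1 [V2 p]]]]]
  [V0 [V0 [V0 [V1 [V2 p]]] or [V1 [V2 p]]] or [V1 p or [V1 [V2 p]]]]
  [V0 [V0 [V1 p or [V1 [V2 p]]]] or [V1 p or [V1 [V2 p]]]]
  [V0 [V0 [V0 [V1 [V2 p]]] or [V1 p or [V1 [V2 p]]]] or [V1 [V2 p]]]
  [V0 [V0 [V0 [V0 [V1 [V2 p]]] or [V1 [V2 p]]] or [V1 [V2 p]]] or [V1 [V2 p]]]
  [V0 [V0 [V0 [V1 p or [V1 [V2 p]]]] or [V1 [V2 p]]] or [V1 [V2 p]]]
  [V0 [V0 [V1 p or [V1 p or [V1 [V2 p]]]]] or [V1 [V2 p]]]
  [V0 [V1 p or [V1 p or [V1 p or [V1 [V2 p]]]]]]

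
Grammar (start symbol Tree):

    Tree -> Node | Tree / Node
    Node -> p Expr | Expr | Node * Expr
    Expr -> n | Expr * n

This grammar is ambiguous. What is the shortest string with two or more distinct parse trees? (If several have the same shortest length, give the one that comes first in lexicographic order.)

n * n

length 1: no string has ≥2 trees
length 2: no string has ≥2 trees
length 3: n * n has 2 parse trees

Two derivations of n * n:
  Tree ⇒ Node ⇒ Expr ⇒ Expr * n ⇒ n * n
  Tree ⇒ Node ⇒ Node * Expr ⇒ Expr * Expr ⇒ n * Expr ⇒ n * n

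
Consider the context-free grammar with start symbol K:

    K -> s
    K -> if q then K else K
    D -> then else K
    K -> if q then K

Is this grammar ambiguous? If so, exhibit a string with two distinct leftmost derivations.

Witness: if q then if q then s else s

Derivation 1: K ⇒ if q then K else K ⇒ if q then if q then K else K ⇒ if q then if q then s else K ⇒ if q then if q then s else s
Derivation 2: K ⇒ if q then K ⇒ if q then if q then K else K ⇒ if q then if q then s else K ⇒ if q then if q then s else s

Two distinct leftmost derivations for the same string.

Ambiguous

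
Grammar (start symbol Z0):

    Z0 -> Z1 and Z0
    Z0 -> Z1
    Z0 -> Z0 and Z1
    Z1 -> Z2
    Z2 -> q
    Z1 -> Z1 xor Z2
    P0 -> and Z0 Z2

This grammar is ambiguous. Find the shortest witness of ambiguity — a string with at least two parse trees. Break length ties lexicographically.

length 1: no string has ≥2 trees
length 3: q and q has 2 parse trees

Two derivations of q and q:
  Z0 ⇒ Z1 and Z0 ⇒ Z2 and Z0 ⇒ q and Z0 ⇒ q and Z1 ⇒ q and Z2 ⇒ q and q
  Z0 ⇒ Z0 and Z1 ⇒ Z1 and Z1 ⇒ Z2 and Z1 ⇒ q and Z1 ⇒ q and Z2 ⇒ q and q

q and q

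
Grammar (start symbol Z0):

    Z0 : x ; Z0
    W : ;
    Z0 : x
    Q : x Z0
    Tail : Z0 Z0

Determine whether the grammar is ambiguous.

Unambiguous

(Q, W, Tail are unreachable from Z0, so their rules don't affect L(Z0).) The reachable grammar is A → atom sep A | atom. Each atom is followed by either the separator (recurse) or end-of-string (stop) — no choice point.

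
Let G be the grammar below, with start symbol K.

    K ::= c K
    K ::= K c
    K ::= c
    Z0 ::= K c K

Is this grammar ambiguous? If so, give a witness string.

Ambiguous

Witness: c c

Derivation 1: K ⇒ c K ⇒ c c
Derivation 2: K ⇒ K c ⇒ c c

Two distinct leftmost derivations for the same string.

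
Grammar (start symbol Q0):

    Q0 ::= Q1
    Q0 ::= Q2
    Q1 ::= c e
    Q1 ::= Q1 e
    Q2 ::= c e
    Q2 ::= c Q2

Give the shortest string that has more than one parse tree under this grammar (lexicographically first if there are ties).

length 2: c e has 2 parse trees

Two derivations of c e:
  Q0 ⇒ Q1 ⇒ c e
  Q0 ⇒ Q2 ⇒ c e

c e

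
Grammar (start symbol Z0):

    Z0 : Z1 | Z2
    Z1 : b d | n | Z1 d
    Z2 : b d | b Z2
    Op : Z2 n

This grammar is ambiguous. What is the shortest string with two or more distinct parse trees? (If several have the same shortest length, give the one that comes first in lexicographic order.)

b d

length 1: no string has ≥2 trees
length 2: b d has 2 parse trees

Two derivations of b d:
  Z0 ⇒ Z1 ⇒ b d
  Z0 ⇒ Z2 ⇒ b d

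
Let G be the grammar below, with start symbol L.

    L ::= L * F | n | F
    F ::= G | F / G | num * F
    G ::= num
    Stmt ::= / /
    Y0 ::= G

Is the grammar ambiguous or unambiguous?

Ambiguous

Witness: num * num

Derivation 1: L ⇒ L * F ⇒ F * F ⇒ G * F ⇒ num * F ⇒ num * G ⇒ num * num
Derivation 2: L ⇒ F ⇒ num * F ⇒ num * G ⇒ num * num

Two distinct leftmost derivations for the same string.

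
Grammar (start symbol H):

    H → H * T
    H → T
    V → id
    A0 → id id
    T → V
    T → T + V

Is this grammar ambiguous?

(A0 is unreachable from H, so its rules don't affect L(H).) The grammar is stratified — H handles '*' (left-recursive), T handles '+', V atoms. Each operator has a fixed associativity and precedence level, so every string has one parse.

Unambiguous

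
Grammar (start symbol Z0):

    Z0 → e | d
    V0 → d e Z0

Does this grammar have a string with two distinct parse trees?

Unambiguous

Only Z0 is reachable from Z0; ignoring the rest: Restricted to the reachable nonterminals, every rule has the form A → t or A → t B, and no two rules for the same A share a first terminal. The grammar encodes a DFA — one run per string.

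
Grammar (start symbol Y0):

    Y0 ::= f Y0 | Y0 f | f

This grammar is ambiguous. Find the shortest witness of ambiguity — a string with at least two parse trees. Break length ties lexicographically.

length 1: no string has ≥2 trees
length 2: f f has 2 parse trees

Two derivations of f f:
  Y0 ⇒ f Y0 ⇒ f f
  Y0 ⇒ Y0 f ⇒ f f

f f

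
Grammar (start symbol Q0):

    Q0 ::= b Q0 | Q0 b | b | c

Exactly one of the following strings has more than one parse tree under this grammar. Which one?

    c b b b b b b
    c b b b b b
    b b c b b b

b b c b b b

c b b b b b b: 1 tree
c b b b b b: 1 tree
b b c b b b: 10 trees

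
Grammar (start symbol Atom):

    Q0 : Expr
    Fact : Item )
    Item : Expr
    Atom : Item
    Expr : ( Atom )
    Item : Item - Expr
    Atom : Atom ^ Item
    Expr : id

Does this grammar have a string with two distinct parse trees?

(Q0, Fact are unreachable from Atom, so their rules don't affect L(Atom).) This is a standard precedence ladder (Atom over Item over Expr), with each level left-recursive on its own operator ('^' at Atom, '-' at Item). That structure is LR(1), hence unambiguous.

Unambiguous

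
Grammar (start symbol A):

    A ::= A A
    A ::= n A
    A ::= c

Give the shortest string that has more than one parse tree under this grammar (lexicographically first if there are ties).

c c c

length 1: no string has ≥2 trees
length 2: no string has ≥2 trees
length 3: c c c has 2 parse trees

Two derivations of c c c:
  A ⇒ A A ⇒ A A A ⇒ c A A ⇒ c c A ⇒ c c c
  A ⇒ A A ⇒ c A ⇒ c A A ⇒ c c A ⇒ c c c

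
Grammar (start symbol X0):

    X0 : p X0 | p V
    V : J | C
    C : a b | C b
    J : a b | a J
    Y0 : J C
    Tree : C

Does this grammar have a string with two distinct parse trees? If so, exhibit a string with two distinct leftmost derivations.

Witness: p a b

Derivation 1: X0 ⇒ p V ⇒ p J ⇒ p a b
Derivation 2: X0 ⇒ p V ⇒ p C ⇒ p a b

Two distinct leftmost derivations for the same string.

Ambiguous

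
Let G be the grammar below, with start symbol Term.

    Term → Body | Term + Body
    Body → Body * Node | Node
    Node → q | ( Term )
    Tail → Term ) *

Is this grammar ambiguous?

(Tail is unreachable from Term, so its rules don't affect L(Term).) The grammar is stratified — Term handles '+' (left-recursive), Body handles '*', Node atoms. Each operator has a fixed associativity and precedence level, so every string has one parse.

Unambiguous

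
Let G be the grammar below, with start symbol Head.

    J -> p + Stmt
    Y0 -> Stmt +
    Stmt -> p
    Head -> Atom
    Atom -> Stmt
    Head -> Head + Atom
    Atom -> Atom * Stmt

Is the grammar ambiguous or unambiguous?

Unambiguous

(J, Y0 are unreachable from Head, so their rules don't affect L(Head).) The grammar is stratified — Head handles '+' (left-recursive), Atom handles '*', Stmt atoms. Each operator has a fixed associativity and precedence level, so every string has one parse.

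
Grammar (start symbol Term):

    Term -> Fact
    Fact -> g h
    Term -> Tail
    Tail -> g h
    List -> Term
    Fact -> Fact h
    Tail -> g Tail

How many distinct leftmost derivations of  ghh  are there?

1

Parse trees for ghh:
  [Term [Fact [Fact g h] h]]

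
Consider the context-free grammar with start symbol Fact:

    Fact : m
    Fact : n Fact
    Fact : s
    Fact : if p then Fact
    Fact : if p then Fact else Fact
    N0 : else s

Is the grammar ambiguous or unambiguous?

Witness: if p then if p then m else m

Derivation 1: Fact ⇒ if p then Fact ⇒ if p then if p then Fact else Fact ⇒ if p then if p then m else Fact ⇒ if p then if p then m else m
Derivation 2: Fact ⇒ if p then Fact else Fact ⇒ if p then if p then Fact else Fact ⇒ if p then if p then m else Fact ⇒ if p then if p then m else m

Two distinct leftmost derivations for the same string.

Ambiguous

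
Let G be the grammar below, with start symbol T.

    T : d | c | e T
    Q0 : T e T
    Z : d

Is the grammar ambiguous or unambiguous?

Only T is reachable from T; ignoring the rest: Restricted to the reachable nonterminals, every rule has the form A → t or A → t B, and no two rules for the same A share a first terminal. The grammar encodes a DFA — one run per string.

Unambiguous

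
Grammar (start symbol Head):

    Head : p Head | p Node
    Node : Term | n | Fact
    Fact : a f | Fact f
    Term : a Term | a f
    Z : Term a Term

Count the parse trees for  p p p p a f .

2

Parse trees for p p p p a f:
  [Head p [Head p [Head p [Head p [Node [Term a f]]]]]]
  [Head p [Head p [Head p [Head p [Node [Fact a f]]]]]]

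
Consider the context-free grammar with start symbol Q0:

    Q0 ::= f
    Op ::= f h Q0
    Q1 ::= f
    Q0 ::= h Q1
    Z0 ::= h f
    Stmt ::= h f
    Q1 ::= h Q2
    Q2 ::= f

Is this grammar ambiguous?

Only Q0, Q1, Q2 are reachable from Q0; ignoring the rest: Each reachable nonterminal has at most one production per leading terminal, and all productions are right-linear; the derivation is determined token-by-token.

Unambiguous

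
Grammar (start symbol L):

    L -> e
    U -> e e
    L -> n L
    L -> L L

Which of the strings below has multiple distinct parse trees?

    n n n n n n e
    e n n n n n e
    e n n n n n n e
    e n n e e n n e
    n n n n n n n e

e n n e e n n e

n n n n n n e: 1 tree
e n n n n n e: 1 tree
e n n n n n n e: 1 tree
e n n e e n n e: 14 trees
n n n n n n n e: 1 tree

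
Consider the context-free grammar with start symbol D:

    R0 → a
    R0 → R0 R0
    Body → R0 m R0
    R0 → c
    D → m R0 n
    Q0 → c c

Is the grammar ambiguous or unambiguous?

Ambiguous

Witness: m a a a n

Derivation 1: D ⇒ m R0 n ⇒ m R0 R0 n ⇒ m a R0 n ⇒ m a R0 R0 n ⇒ m a a R0 n ⇒ m a a a n
Derivation 2: D ⇒ m R0 n ⇒ m R0 R0 n ⇒ m R0 R0 R0 n ⇒ m a R0 R0 n ⇒ m a a R0 n ⇒ m a a a n

Two distinct leftmost derivations for the same string.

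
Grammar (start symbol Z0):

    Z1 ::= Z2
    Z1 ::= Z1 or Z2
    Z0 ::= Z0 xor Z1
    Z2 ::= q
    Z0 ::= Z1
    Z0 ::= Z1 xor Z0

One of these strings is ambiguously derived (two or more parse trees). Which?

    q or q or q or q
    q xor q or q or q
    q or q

q or q or q or q: 1 tree
q xor q or q or q: 2 trees
q or q: 1 tree

q xor q or q or q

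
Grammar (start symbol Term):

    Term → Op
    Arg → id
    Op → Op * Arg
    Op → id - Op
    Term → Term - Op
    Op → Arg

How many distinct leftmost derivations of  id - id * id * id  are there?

Parse trees for id - id * id * id:
  [Term [Op [Op [Op id - [Op [Arg id]]] * [Arg id]] * [Arg id]]]
  [Term [Op [Op id - [Op [Op [Arg id]] * [Arg id]]] * [Arg id]]]
  [Term [Op id - [Op [Op [Op [Arg id]] * [Arg id]] * [Arg id]]]]
  [Term [Term [Op [Arg id]]] - [Op [Op [Op [Arg id]] * [Arg id]] * [Arg id]]]

4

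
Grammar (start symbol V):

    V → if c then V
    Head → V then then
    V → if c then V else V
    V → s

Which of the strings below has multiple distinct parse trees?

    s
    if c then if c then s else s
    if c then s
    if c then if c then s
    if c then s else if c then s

if c then if c then s else s

s: 1 tree
if c then if c then s else s: 2 trees
if c then s: 1 tree
if c then if c then s: 1 tree
if c then s else if c then s: 1 tree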